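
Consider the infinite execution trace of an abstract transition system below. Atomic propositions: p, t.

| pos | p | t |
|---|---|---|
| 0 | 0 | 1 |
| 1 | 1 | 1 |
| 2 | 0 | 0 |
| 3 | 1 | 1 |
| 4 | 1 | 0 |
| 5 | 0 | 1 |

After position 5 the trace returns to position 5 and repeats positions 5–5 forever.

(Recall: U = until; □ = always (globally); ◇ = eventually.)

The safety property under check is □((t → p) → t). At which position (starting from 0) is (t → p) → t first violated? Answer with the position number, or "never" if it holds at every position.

Check (t → p) → t at each position in order: 0 ✓, 1 ✓.
At position 2 the labels are {}, so (t → p) → t is false there. This is the first violation.

2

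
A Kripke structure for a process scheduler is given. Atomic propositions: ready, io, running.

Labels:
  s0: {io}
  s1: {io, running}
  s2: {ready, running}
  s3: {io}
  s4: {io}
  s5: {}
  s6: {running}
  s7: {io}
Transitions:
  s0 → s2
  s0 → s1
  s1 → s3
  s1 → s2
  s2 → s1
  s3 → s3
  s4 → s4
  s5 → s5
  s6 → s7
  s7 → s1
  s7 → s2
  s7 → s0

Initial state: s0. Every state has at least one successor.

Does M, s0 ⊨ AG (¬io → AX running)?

States satisfying ¬io → AX running: {s0, s1, s2, s3, s4, s7}.
States satisfying AG (¬io → AX running): {s0, s1, s2, s3, s4, s7}.
Every state reachable from s0 satisfies ¬io → AX running.
s0 ∈ Sat(AG (¬io → AX running)).

Satisfied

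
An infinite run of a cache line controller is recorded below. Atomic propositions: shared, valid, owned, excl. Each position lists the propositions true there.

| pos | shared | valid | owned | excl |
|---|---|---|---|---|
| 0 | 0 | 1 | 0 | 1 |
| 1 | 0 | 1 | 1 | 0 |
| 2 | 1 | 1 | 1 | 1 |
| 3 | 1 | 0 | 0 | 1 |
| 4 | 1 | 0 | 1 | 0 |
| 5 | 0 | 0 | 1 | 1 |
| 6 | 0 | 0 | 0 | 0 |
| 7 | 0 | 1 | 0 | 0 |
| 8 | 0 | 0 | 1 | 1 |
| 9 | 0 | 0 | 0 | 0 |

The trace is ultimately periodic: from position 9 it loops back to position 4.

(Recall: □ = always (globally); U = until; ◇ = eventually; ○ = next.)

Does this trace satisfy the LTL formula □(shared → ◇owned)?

shared → ◇owned holds at every position 0..9, and those are all positions ever visited, so □(shared → ◇owned) holds.
Positions where shared holds: 2, 3, 4.
Check ◇owned at each: 2→ok, 3→ok, 4→ok.

Holds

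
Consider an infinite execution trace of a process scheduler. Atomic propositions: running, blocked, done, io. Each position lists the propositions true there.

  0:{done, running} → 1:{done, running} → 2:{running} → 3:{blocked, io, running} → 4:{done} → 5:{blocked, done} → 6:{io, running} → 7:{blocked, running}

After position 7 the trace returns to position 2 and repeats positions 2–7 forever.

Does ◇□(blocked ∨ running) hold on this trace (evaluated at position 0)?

Violated

□(blocked ∨ running) is false at every position 0..7, so it never becomes true and ◇□(blocked ∨ running) fails.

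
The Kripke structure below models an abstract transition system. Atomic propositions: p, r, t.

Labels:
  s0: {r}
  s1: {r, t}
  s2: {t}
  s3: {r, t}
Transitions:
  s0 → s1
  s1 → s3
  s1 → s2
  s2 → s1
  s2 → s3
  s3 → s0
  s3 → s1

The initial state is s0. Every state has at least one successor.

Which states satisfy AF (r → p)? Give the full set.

{s2}

States satisfying r → p: {s2}.
States satisfying AF (r → p): {s2}.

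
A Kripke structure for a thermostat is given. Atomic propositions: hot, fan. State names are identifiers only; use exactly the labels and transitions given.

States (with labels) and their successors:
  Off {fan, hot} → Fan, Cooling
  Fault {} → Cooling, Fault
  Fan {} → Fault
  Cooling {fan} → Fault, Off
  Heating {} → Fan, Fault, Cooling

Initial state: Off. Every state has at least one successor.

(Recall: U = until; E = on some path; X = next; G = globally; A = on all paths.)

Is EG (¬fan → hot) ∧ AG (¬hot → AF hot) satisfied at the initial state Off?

No

States satisfying ¬fan → hot: {Off, Cooling}.
States satisfying EG (¬fan → hot): {Off, Cooling}.
States satisfying ¬hot → AF hot: {Off}.
States satisfying AG (¬hot → AF hot): ∅.
States satisfying EG (¬fan → hot) ∧ AG (¬hot → AF hot): ∅.
Off ∉ Sat(EG (¬fan → hot) ∧ AG (¬hot → AF hot)).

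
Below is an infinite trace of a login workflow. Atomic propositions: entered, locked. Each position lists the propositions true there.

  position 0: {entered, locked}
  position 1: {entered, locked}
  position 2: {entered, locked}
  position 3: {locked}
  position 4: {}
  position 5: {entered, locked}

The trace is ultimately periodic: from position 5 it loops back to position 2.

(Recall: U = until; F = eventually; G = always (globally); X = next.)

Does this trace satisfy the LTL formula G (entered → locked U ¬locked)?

entered → locked U ¬locked holds at every position 0..5, and those are all positions ever visited, so G (entered → locked U ¬locked) holds.
Positions where entered holds: 0, 1, 2, 5.
Check locked U ¬locked at each: 0→ok, 1→ok, 2→ok, 5→ok.

Holds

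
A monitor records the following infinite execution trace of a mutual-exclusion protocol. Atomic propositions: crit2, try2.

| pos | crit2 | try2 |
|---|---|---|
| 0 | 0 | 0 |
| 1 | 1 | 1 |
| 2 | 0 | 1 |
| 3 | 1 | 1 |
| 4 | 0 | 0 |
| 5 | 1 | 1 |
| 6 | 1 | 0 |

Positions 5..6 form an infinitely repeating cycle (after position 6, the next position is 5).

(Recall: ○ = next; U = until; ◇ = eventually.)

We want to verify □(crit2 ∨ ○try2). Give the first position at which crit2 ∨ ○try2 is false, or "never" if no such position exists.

never

crit2 ∨ ○try2 holds at every position 0..6, and those are all the positions the trace ever visits, so the invariant □(crit2 ∨ ○try2) is never violated.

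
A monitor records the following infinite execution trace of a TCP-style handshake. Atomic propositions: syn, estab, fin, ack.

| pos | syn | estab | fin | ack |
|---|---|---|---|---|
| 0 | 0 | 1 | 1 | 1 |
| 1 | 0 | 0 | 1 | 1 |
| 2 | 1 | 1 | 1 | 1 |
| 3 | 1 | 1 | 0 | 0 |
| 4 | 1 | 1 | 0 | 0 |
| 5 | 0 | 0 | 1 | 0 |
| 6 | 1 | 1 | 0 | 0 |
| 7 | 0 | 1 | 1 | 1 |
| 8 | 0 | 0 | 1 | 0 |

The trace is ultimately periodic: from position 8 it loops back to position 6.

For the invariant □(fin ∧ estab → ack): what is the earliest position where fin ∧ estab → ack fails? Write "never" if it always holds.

fin ∧ estab → ack holds at every position 0..8, and those are all the positions the trace ever visits, so the invariant □(fin ∧ estab → ack) is never violated.

never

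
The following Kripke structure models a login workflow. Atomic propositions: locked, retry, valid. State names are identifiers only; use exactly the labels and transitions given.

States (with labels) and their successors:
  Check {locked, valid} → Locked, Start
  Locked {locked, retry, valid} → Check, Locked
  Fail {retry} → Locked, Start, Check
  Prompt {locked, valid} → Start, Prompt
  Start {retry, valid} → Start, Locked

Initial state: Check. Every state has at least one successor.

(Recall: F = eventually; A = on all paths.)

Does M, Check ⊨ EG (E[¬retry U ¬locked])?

States satisfying E[¬retry U ¬locked]: {Check, Fail, Prompt, Start}.
States satisfying EG (E[¬retry U ¬locked]): {Check, Fail, Prompt, Start}.
Check ∈ Sat(EG (E[¬retry U ¬locked])).

Holds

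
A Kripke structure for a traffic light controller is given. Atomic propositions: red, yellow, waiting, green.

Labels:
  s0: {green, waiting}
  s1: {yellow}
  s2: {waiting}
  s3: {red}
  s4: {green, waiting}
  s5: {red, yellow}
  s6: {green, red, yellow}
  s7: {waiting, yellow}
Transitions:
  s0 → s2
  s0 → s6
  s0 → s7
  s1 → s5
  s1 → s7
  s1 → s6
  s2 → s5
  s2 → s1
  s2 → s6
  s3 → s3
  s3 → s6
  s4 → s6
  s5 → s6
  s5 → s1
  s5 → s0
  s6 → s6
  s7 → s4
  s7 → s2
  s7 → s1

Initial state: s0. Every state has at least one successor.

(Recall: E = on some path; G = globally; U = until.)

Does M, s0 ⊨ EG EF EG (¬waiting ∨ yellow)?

Satisfied

States satisfying EF EG (¬waiting ∨ yellow): {s0, s1, s2, s3, s4, s5, s6, s7}.
States satisfying EG EF EG (¬waiting ∨ yellow): {s0, s1, s2, s3, s4, s5, s6, s7}.
s0 ∈ Sat(EG EF EG (¬waiting ∨ yellow)).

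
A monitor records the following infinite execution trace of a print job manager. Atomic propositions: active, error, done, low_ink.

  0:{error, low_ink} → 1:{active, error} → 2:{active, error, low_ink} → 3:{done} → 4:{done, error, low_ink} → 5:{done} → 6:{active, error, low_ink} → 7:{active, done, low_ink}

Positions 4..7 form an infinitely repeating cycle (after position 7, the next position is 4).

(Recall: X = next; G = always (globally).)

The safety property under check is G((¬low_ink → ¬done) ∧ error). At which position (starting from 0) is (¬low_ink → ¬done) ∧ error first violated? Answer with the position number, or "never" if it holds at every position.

Check (¬low_ink → ¬done) ∧ error at each position in order: 0 ✓, 1 ✓, 2 ✓.
At position 3 the labels are {done}, so (¬low_ink → ¬done) ∧ error is false there. This is the first violation.

3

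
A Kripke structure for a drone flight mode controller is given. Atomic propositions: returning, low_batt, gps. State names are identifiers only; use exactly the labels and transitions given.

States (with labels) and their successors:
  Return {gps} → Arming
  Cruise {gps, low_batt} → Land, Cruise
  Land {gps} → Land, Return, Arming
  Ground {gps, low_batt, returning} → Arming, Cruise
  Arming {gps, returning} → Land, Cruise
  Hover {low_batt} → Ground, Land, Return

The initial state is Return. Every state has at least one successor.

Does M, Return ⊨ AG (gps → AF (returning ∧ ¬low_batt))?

Does not hold

States satisfying gps → AF (returning ∧ ¬low_batt): {Return, Arming, Hover}.
States satisfying AG (gps → AF (returning ∧ ¬low_batt)): ∅.
Cruise is reachable from Return and violates gps → AF (returning ∧ ¬low_batt), so AG fails at Return.
Return ∉ Sat(AG (gps → AF (returning ∧ ¬low_batt))).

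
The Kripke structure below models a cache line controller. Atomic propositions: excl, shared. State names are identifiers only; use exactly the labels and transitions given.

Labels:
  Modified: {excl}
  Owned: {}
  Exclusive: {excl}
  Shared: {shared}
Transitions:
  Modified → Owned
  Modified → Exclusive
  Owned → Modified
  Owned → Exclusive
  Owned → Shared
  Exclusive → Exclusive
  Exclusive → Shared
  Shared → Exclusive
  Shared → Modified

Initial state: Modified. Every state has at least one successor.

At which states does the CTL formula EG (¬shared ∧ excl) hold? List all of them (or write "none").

States satisfying ¬shared ∧ excl: {Modified, Exclusive}.
States satisfying EG (¬shared ∧ excl): {Modified, Exclusive}.

{Modified, Exclusive}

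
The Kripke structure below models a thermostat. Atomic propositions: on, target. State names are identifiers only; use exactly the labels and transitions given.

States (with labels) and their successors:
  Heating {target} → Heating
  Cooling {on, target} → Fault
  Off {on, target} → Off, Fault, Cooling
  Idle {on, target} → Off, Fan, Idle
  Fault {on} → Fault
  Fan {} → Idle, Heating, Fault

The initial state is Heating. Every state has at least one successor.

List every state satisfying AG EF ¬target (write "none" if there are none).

{Cooling, Off, Fault}

States satisfying EF ¬target: {Cooling, Off, Idle, Fault, Fan}.
States satisfying AG EF ¬target: {Cooling, Off, Fault}.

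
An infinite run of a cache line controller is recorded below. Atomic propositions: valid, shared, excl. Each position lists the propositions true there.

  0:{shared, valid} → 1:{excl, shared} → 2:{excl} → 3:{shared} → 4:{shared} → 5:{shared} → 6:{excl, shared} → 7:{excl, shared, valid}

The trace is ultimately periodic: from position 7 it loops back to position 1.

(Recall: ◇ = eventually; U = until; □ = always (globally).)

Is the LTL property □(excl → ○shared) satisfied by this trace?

Does not hold

excl → ○shared must hold at every position from 0 onward. It fails at position 1, so □(excl → ○shared) is false.
Positions where excl holds: 1, 2, 6, 7.
Check ○shared at each: 1→fails, 2→ok, 6→ok, 7→ok.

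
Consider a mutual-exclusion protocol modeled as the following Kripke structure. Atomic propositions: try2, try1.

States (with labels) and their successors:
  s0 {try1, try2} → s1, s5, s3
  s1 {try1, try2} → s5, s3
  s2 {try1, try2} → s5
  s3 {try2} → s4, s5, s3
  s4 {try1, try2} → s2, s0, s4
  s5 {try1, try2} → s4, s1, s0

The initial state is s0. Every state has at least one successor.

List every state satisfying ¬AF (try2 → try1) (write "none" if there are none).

States satisfying try2 → try1: {s0, s1, s2, s4, s5}.
States satisfying AF (try2 → try1): {s0, s1, s2, s4, s5}.
States satisfying ¬AF (try2 → try1): {s3}.

{s3}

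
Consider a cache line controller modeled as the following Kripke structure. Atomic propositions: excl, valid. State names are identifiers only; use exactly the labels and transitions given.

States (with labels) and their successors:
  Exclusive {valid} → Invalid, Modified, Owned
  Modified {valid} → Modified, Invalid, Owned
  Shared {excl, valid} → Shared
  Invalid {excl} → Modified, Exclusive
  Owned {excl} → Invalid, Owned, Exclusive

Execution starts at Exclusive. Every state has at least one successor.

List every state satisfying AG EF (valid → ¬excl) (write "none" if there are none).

{Exclusive, Modified, Invalid, Owned}

States satisfying EF (valid → ¬excl): {Exclusive, Modified, Invalid, Owned}.
States satisfying AG EF (valid → ¬excl): {Exclusive, Modified, Invalid, Owned}.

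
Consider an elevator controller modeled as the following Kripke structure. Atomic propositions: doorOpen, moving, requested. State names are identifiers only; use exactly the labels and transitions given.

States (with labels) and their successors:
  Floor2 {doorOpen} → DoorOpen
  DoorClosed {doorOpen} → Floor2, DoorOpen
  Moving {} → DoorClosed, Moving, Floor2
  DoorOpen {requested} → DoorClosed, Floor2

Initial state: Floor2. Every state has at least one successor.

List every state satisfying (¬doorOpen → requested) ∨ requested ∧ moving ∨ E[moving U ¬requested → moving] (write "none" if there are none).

States satisfying ¬doorOpen: {Moving, DoorOpen}.
States satisfying ¬doorOpen → requested: {Floor2, DoorClosed, DoorOpen}.
States satisfying requested ∧ moving: ∅.
States satisfying (¬doorOpen → requested) ∨ requested ∧ moving: {Floor2, DoorClosed, DoorOpen}.
States satisfying moving: ∅.
States satisfying ¬requested → moving: {DoorOpen}.
States satisfying E[moving U ¬requested → moving]: {DoorOpen}.
States satisfying (¬doorOpen → requested) ∨ requested ∧ moving ∨ E[moving U ¬requested → moving]: {Floor2, DoorClosed, DoorOpen}.

{Floor2, DoorClosed, DoorOpen}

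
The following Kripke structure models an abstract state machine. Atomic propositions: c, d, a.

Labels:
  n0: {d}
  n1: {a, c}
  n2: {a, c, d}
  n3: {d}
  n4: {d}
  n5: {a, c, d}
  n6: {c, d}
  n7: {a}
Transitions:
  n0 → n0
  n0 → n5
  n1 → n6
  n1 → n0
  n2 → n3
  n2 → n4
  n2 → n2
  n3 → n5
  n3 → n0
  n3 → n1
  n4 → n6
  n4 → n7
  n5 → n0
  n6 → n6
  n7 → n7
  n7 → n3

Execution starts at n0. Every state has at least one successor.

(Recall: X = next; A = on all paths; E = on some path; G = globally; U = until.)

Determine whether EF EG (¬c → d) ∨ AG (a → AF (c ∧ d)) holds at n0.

Yes

States satisfying EG (¬c → d): {n0, n1, n2, n3, n4, n5, n6}.
States satisfying EF EG (¬c → d): {n0, n1, n2, n3, n4, n5, n6, n7}.
States satisfying a → AF (c ∧ d): {n0, n2, n3, n4, n5, n6}.
States satisfying AG (a → AF (c ∧ d)): {n0, n5, n6}.
States satisfying EF EG (¬c → d) ∨ AG (a → AF (c ∧ d)): {n0, n1, n2, n3, n4, n5, n6, n7}.
n0 ∈ Sat(EF EG (¬c → d) ∨ AG (a → AF (c ∧ d))).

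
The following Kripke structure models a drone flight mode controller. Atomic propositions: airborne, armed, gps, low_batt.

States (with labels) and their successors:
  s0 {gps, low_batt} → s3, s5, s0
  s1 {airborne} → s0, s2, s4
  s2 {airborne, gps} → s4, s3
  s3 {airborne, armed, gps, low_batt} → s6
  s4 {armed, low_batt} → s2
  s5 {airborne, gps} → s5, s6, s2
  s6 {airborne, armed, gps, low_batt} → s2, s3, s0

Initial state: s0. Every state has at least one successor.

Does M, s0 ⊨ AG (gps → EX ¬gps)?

Violated

States satisfying gps → EX ¬gps: {s1, s2, s4}.
States satisfying AG (gps → EX ¬gps): ∅.
s0 is reachable from s0 and violates gps → EX ¬gps, so AG fails at s0.
s0 ∉ Sat(AG (gps → EX ¬gps)).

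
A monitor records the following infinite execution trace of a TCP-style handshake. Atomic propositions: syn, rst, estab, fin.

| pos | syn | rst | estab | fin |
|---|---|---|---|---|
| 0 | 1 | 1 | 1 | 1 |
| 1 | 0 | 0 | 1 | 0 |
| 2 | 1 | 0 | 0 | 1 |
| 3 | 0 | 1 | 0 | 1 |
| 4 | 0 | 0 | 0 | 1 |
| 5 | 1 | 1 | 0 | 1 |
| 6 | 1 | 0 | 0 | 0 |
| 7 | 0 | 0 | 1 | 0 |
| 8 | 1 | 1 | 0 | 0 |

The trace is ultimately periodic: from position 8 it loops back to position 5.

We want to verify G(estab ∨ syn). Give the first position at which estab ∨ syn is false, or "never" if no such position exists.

Check estab ∨ syn at each position in order: 0 ✓, 1 ✓, 2 ✓.
At position 3 the labels are {fin, rst}, so estab ∨ syn is false there. This is the first violation.

3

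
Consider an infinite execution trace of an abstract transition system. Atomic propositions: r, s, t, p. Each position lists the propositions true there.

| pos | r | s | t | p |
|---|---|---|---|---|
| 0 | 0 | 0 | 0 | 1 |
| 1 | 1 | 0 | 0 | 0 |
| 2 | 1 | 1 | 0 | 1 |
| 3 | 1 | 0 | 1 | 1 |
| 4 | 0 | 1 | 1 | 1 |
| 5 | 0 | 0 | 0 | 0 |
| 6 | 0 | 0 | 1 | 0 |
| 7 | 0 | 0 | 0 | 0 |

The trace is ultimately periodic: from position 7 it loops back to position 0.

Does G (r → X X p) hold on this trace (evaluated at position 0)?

No

r → X X p must hold at every position from 0 onward. It fails at position 3, so G (r → X X p) is false.
Positions where r holds: 1, 2, 3.
Check X X p at each: 1→ok, 2→ok, 3→fails.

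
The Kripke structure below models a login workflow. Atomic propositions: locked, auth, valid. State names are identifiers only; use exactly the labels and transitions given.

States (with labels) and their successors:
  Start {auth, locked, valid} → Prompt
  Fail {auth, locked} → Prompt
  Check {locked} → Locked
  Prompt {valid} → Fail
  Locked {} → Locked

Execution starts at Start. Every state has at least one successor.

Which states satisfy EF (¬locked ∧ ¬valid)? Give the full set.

{Check, Locked}

States satisfying ¬locked ∧ ¬valid: {Locked}.
States satisfying EF (¬locked ∧ ¬valid): {Check, Locked}.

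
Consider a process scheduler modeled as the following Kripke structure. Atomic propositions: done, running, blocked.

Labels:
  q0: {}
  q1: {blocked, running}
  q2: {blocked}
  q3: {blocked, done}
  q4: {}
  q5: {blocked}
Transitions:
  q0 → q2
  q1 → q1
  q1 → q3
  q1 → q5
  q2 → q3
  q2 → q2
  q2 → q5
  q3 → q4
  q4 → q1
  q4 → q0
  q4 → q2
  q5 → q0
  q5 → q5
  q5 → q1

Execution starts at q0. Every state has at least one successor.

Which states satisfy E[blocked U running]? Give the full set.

{q1, q2, q5}

States satisfying blocked: {q1, q2, q3, q5}.
States satisfying running: {q1}.
States satisfying E[blocked U running]: {q1, q2, q5}.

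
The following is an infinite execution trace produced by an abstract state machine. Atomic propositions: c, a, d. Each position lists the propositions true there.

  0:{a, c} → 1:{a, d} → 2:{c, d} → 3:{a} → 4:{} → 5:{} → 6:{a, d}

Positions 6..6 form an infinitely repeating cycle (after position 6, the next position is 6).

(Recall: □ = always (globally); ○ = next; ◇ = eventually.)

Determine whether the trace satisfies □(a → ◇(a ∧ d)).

Holds

a → ◇(a ∧ d) holds at every position 0..6, and those are all positions ever visited, so □(a → ◇(a ∧ d)) holds.
Positions where a holds: 0, 1, 3, 6.
Check ◇(a ∧ d) at each: 0→ok, 1→ok, 3→ok, 6→ok.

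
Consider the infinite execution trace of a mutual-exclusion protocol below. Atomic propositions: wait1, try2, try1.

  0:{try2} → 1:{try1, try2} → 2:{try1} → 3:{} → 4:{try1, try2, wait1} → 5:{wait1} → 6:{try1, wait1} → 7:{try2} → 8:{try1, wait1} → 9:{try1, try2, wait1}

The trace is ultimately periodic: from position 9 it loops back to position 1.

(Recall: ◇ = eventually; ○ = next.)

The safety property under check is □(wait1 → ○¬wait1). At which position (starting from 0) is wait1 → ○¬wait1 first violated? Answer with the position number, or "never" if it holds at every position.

4

Check wait1 → ○¬wait1 at each position in order: 0 ✓, 1 ✓, 2 ✓, 3 ✓.
At position 4 the labels are {try1, try2, wait1} and the next position 5 has {wait1}, so wait1 → ○¬wait1 is false there. This is the first violation.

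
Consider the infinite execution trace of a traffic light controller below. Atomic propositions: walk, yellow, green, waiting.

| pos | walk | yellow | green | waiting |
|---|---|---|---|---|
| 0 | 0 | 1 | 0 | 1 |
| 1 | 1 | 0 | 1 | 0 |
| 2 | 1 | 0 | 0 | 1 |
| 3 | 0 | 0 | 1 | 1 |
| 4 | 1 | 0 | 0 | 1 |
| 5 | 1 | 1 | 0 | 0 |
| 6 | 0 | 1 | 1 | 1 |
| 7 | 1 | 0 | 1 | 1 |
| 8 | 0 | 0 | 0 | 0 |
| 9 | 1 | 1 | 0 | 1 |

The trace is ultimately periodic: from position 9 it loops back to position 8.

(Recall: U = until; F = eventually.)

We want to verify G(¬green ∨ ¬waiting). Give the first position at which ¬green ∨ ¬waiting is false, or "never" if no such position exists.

3

Check ¬green ∨ ¬waiting at each position in order: 0 ✓, 1 ✓, 2 ✓.
At position 3 the labels are {green, waiting}, so ¬green ∨ ¬waiting is false there. This is the first violation.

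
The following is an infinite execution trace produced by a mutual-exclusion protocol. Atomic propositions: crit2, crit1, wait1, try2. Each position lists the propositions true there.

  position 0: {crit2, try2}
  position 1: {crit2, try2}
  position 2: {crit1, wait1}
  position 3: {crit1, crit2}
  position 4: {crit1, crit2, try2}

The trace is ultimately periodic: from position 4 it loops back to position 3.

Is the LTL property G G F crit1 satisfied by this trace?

G F crit1 holds at every position 0..4, and those are all positions ever visited, so G G F crit1 holds.

Holds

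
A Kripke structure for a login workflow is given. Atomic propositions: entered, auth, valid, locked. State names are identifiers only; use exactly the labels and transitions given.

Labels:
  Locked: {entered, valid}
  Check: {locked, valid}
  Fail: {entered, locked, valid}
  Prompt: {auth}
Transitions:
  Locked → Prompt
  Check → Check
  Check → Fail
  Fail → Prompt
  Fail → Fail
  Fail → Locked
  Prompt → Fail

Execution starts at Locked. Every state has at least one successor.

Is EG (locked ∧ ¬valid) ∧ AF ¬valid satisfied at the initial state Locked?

No

States satisfying locked ∧ ¬valid: ∅.
States satisfying EG (locked ∧ ¬valid): ∅.
States satisfying ¬valid: {Prompt}.
States satisfying AF ¬valid: {Locked, Prompt}.
States satisfying EG (locked ∧ ¬valid) ∧ AF ¬valid: ∅.
Locked ∉ Sat(EG (locked ∧ ¬valid) ∧ AF ¬valid).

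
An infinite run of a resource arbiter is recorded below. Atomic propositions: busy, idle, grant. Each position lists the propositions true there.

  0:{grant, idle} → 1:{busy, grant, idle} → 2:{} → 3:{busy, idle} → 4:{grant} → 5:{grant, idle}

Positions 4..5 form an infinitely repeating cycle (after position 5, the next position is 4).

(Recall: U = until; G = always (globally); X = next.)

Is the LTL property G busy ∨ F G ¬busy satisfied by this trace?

Holds

busy must hold at every position from 0 onward. It fails at position 0, so G busy is false.
G ¬busy holds at position 4, which is reachable from 0, so F G ¬busy holds.
At position 0: G busy is false; F G ¬busy is true; so G busy ∨ F G ¬busy is true.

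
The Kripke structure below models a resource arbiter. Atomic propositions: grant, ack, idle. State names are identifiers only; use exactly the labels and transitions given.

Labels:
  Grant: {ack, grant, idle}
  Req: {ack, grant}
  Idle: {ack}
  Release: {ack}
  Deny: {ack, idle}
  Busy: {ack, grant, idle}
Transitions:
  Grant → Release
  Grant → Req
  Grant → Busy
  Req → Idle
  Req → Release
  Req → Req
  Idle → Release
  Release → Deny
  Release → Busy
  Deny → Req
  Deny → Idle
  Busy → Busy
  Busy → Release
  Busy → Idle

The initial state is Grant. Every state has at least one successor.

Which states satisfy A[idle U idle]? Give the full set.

States satisfying idle: {Grant, Deny, Busy}.
States satisfying A[idle U idle]: {Grant, Deny, Busy}.

{Grant, Deny, Busy}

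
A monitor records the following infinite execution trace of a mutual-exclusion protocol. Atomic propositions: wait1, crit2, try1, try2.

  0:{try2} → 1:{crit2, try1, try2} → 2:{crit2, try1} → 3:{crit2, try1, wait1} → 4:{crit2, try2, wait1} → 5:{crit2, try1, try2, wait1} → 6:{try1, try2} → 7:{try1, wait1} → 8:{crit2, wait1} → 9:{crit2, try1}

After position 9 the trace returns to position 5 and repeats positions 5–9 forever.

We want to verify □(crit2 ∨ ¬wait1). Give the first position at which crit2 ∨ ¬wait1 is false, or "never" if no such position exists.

7

Check crit2 ∨ ¬wait1 at each position in order: 0 ✓, 1 ✓, 2 ✓, 3 ✓, 4 ✓, 5 ✓, 6 ✓.
At position 7 the labels are {try1, wait1}, so crit2 ∨ ¬wait1 is false there. This is the first violation.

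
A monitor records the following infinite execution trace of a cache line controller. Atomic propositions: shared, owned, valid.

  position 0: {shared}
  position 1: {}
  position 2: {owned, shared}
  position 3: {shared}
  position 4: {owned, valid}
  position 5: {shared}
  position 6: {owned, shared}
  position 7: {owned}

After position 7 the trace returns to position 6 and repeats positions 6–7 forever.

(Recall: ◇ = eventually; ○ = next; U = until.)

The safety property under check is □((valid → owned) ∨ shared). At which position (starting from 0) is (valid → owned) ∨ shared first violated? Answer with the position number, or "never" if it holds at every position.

(valid → owned) ∨ shared holds at every position 0..7, and those are all the positions the trace ever visits, so the invariant □((valid → owned) ∨ shared) is never violated.

never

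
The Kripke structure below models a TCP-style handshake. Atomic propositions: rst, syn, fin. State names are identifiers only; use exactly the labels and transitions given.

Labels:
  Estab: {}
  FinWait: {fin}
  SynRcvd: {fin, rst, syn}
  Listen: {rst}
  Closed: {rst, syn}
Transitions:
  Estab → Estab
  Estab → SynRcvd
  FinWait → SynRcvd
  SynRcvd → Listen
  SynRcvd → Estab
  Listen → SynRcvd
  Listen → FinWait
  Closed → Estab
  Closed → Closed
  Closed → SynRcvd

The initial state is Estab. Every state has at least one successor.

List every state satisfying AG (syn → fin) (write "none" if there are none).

States satisfying syn → fin: {Estab, FinWait, SynRcvd, Listen}.
States satisfying AG (syn → fin): {Estab, FinWait, SynRcvd, Listen}.

{Estab, FinWait, SynRcvd, Listen}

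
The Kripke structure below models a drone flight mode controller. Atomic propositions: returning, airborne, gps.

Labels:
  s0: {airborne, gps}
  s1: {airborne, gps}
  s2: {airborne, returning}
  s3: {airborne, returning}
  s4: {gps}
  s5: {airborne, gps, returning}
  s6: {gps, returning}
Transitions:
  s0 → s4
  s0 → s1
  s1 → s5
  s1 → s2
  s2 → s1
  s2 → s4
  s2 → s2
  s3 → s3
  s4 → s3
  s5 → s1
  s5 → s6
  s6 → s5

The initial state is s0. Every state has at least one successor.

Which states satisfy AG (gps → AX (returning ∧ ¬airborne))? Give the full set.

States satisfying gps → AX (returning ∧ ¬airborne): {s2, s3}.
States satisfying AG (gps → AX (returning ∧ ¬airborne)): {s3}.

{s3}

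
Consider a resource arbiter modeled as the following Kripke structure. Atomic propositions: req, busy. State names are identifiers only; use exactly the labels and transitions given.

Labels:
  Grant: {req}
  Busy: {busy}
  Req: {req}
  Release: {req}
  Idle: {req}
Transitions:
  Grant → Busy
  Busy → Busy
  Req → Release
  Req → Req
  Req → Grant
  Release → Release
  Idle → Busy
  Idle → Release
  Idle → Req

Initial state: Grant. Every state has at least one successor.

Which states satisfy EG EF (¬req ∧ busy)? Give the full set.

{Grant, Busy, Req, Idle}

States satisfying EF (¬req ∧ busy): {Grant, Busy, Req, Idle}.
States satisfying EG EF (¬req ∧ busy): {Grant, Busy, Req, Idle}.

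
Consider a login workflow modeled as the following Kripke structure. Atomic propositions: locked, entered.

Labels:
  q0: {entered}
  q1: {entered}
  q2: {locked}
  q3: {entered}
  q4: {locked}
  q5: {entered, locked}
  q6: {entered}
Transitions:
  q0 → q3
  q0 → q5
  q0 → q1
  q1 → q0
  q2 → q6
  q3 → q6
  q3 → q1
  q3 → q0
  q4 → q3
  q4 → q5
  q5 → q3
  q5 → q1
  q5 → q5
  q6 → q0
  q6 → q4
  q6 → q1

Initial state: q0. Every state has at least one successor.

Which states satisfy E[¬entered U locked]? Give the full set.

{q2, q4, q5}

States satisfying ¬entered: {q2, q4}.
States satisfying locked: {q2, q4, q5}.
States satisfying E[¬entered U locked]: {q2, q4, q5}.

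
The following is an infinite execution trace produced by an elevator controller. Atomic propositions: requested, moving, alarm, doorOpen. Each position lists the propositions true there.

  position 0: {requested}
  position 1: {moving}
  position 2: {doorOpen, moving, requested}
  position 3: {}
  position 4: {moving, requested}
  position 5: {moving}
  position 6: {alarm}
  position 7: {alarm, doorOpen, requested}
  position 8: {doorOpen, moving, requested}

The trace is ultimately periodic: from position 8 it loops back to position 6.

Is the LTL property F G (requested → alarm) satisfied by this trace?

G (requested → alarm) is false at every position 0..8, so it never becomes true and F G (requested → alarm) fails.

Violated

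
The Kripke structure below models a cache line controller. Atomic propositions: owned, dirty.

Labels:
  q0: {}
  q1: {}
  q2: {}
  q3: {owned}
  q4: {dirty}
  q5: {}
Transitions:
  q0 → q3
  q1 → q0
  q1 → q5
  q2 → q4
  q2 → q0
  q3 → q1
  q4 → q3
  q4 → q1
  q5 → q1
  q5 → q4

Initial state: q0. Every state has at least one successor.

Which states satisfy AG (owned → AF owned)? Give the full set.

{q0, q1, q2, q3, q4, q5}

States satisfying owned → AF owned: {q0, q1, q2, q3, q4, q5}.
States satisfying AG (owned → AF owned): {q0, q1, q2, q3, q4, q5}.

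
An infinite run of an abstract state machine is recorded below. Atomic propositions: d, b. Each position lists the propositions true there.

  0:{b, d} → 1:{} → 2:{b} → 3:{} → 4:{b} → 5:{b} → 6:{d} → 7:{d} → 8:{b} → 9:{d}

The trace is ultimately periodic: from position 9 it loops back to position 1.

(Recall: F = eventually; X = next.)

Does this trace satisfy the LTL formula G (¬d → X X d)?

¬d → X X d must hold at every position from 0 onward. It fails at position 1, so G (¬d → X X d) is false.
Positions where ¬d holds: 1, 2, 3, 4, 5, 8.
Check X X d at each: 1→fails, 2→fails, 3→fails, 4→ok, 5→ok, 8→fails.

Does not hold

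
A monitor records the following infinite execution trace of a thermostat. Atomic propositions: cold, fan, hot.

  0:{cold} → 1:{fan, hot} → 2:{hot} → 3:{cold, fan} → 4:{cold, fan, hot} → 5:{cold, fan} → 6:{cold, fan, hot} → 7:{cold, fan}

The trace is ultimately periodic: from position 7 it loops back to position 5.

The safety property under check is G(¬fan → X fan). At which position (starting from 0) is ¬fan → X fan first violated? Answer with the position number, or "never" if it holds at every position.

¬fan → X fan holds at every position 0..7, and those are all the positions the trace ever visits, so the invariant G(¬fan → X fan) is never violated.

never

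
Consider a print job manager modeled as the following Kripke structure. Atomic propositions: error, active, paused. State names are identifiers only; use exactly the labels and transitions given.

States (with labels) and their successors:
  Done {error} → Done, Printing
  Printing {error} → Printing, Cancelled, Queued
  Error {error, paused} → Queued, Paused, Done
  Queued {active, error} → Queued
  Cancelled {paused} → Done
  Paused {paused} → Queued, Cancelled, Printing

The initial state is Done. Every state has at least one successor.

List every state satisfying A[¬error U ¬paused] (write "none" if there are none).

{Done, Printing, Queued, Cancelled, Paused}

States satisfying ¬error: {Cancelled, Paused}.
States satisfying ¬paused: {Done, Printing, Queued}.
States satisfying A[¬error U ¬paused]: {Done, Printing, Queued, Cancelled, Paused}.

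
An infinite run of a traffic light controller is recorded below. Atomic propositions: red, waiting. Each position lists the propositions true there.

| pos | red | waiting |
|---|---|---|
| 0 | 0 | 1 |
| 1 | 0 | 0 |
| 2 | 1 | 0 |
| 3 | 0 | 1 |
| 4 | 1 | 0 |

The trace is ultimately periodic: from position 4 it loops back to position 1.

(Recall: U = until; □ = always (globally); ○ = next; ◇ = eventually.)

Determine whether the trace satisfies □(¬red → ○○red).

Violated

¬red → ○○red must hold at every position from 0 onward. It fails at position 1, so □(¬red → ○○red) is false.
Positions where ¬red holds: 0, 1, 3.
Check ○○red at each: 0→ok, 1→fails, 3→fails.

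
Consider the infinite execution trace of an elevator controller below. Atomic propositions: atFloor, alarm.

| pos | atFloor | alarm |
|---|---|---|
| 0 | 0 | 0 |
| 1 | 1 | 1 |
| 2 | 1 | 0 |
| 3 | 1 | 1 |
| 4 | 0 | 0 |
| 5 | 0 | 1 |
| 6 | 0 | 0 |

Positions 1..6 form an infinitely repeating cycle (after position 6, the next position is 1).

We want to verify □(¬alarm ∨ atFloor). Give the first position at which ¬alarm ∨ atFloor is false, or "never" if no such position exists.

Check ¬alarm ∨ atFloor at each position in order: 0 ✓, 1 ✓, 2 ✓, 3 ✓, 4 ✓.
At position 5 the labels are {alarm}, so ¬alarm ∨ atFloor is false there. This is the first violation.

5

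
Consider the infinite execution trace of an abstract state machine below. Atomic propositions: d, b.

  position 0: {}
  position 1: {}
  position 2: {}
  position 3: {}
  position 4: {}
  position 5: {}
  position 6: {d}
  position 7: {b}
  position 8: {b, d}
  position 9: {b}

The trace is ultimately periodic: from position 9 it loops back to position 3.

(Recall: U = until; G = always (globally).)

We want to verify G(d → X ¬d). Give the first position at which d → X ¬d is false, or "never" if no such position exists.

d → X ¬d holds at every position 0..9, and those are all the positions the trace ever visits, so the invariant G(d → X ¬d) is never violated.

never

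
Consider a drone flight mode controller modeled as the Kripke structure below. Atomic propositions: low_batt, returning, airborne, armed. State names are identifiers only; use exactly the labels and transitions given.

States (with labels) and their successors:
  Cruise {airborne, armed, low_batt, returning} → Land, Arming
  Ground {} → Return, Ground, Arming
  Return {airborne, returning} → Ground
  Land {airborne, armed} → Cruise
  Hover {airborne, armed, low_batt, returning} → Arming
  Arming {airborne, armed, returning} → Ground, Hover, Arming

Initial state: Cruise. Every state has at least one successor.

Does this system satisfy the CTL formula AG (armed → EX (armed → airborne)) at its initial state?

Holds

States satisfying armed → EX (armed → airborne): {Cruise, Ground, Return, Land, Hover, Arming}.
States satisfying AG (armed → EX (armed → airborne)): {Cruise, Ground, Return, Land, Hover, Arming}.
Every state reachable from Cruise satisfies armed → EX (armed → airborne).
Cruise ∈ Sat(AG (armed → EX (armed → airborne))).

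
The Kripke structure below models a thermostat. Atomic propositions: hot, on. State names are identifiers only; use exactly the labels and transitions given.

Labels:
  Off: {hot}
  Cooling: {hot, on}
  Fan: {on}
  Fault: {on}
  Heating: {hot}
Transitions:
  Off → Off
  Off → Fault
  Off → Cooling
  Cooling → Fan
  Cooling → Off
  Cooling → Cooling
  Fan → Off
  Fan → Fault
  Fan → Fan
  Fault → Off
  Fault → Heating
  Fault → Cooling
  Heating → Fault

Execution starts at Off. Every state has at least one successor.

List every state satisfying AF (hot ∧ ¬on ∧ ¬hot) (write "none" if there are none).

none

States satisfying hot ∧ ¬on ∧ ¬hot: ∅.
States satisfying AF (hot ∧ ¬on ∧ ¬hot): ∅.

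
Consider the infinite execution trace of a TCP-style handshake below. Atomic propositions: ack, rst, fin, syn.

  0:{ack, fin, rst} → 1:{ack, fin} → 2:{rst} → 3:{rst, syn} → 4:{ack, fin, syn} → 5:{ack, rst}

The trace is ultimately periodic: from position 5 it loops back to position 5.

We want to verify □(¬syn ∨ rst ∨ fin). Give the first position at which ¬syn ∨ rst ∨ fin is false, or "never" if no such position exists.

¬syn ∨ rst ∨ fin holds at every position 0..5, and those are all the positions the trace ever visits, so the invariant □(¬syn ∨ rst ∨ fin) is never violated.

never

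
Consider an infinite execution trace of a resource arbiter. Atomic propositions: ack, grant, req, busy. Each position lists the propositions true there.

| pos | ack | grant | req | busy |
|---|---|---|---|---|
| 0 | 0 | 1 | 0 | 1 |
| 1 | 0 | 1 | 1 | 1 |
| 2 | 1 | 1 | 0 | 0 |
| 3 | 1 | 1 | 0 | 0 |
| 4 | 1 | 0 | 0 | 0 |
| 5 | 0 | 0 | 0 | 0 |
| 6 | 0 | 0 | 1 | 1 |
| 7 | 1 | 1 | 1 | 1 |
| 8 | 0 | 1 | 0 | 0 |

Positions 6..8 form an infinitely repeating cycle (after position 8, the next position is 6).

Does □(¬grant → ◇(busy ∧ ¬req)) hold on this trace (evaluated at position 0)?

Violated

¬grant → ◇(busy ∧ ¬req) must hold at every position from 0 onward. It fails at position 4, so □(¬grant → ◇(busy ∧ ¬req)) is false.
Positions where ¬grant holds: 4, 5, 6.
Check ◇(busy ∧ ¬req) at each: 4→fails, 5→fails, 6→fails.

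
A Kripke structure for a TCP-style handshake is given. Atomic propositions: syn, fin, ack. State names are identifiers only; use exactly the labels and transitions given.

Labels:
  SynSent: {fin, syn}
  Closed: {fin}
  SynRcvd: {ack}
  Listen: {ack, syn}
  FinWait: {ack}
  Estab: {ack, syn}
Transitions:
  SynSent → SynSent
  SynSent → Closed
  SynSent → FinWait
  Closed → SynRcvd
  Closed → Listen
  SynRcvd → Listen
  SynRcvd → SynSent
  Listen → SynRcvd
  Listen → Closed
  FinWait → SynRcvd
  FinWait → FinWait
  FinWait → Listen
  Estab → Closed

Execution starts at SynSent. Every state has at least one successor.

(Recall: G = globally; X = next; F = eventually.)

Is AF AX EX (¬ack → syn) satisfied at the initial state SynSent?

Satisfied

States satisfying AX EX (¬ack → syn): {SynSent, Closed, SynRcvd, Listen, FinWait, Estab}.
States satisfying AF AX EX (¬ack → syn): {SynSent, Closed, SynRcvd, Listen, FinWait, Estab}.
SynSent ∈ Sat(AF AX EX (¬ack → syn)).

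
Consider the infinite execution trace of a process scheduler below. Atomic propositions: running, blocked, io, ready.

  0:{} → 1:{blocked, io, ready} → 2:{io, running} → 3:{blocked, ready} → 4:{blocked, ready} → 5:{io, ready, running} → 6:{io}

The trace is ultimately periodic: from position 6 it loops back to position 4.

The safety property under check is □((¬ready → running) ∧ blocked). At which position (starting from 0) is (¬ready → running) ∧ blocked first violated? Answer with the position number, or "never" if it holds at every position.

At position 0 the labels are {}, so (¬ready → running) ∧ blocked is false there. This is the first violation.

0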